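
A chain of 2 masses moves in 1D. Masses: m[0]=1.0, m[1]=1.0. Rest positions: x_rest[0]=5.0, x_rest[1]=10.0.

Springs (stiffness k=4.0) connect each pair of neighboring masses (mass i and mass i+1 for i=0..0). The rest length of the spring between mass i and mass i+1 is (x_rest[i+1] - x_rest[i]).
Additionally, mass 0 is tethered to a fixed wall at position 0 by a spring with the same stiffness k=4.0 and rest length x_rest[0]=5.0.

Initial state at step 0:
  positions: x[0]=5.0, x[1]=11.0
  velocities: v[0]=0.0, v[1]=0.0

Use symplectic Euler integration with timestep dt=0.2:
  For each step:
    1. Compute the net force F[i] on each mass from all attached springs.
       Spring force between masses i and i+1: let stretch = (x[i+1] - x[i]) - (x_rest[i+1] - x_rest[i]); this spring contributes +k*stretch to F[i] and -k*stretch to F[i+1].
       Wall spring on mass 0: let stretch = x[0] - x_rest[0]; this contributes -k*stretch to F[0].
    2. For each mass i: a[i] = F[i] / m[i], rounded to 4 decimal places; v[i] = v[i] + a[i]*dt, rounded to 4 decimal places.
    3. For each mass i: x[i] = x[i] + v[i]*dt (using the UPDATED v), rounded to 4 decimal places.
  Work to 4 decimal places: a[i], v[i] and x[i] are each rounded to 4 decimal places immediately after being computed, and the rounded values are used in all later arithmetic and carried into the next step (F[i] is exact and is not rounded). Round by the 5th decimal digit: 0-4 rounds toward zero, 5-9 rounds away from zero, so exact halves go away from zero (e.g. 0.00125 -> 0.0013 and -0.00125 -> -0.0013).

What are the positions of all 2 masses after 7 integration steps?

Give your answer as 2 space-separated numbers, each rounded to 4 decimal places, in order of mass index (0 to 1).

Answer: 4.7638 9.8596

Derivation:
Step 0: x=[5.0000 11.0000] v=[0.0000 0.0000]
Step 1: x=[5.1600 10.8400] v=[0.8000 -0.8000]
Step 2: x=[5.4032 10.5712] v=[1.2160 -1.3440]
Step 3: x=[5.6088 10.2755] v=[1.0278 -1.4784]
Step 4: x=[5.6636 10.0331] v=[0.2741 -1.2118]
Step 5: x=[5.5114 9.8916] v=[-0.7612 -0.7074]
Step 6: x=[5.1782 9.8493] v=[-1.6662 -0.2116]
Step 7: x=[4.7638 9.8596] v=[-2.0719 0.0515]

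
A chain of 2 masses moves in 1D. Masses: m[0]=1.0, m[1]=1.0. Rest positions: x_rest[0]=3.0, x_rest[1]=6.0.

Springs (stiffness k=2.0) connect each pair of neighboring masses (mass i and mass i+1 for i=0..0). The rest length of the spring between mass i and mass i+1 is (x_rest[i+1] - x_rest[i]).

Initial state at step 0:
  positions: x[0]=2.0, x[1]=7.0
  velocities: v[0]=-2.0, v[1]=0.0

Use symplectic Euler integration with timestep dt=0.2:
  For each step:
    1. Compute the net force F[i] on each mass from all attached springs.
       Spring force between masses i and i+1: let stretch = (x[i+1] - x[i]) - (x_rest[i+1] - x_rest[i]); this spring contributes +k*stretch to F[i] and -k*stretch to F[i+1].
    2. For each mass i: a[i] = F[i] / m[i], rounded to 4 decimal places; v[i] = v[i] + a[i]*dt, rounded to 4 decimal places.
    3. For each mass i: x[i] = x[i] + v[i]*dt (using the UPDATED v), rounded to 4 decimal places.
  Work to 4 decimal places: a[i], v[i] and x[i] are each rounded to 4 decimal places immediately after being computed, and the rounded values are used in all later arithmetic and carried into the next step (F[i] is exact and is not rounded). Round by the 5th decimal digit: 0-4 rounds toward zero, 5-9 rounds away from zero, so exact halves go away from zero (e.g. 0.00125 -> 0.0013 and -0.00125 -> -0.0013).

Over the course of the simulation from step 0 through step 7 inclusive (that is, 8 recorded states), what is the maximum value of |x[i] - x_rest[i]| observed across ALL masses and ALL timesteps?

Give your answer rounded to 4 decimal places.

Answer: 2.2514

Derivation:
Step 0: x=[2.0000 7.0000] v=[-2.0000 0.0000]
Step 1: x=[1.7600 6.8400] v=[-1.2000 -0.8000]
Step 2: x=[1.6864 6.5136] v=[-0.3680 -1.6320]
Step 3: x=[1.7590 6.0410] v=[0.3629 -2.3629]
Step 4: x=[1.9341 5.4659] v=[0.8757 -2.8757]
Step 5: x=[2.1518 4.8482] v=[1.0884 -3.0884]
Step 6: x=[2.3452 4.2548] v=[0.9670 -2.9670]
Step 7: x=[2.4514 3.7486] v=[0.5308 -2.5308]
Max displacement = 2.2514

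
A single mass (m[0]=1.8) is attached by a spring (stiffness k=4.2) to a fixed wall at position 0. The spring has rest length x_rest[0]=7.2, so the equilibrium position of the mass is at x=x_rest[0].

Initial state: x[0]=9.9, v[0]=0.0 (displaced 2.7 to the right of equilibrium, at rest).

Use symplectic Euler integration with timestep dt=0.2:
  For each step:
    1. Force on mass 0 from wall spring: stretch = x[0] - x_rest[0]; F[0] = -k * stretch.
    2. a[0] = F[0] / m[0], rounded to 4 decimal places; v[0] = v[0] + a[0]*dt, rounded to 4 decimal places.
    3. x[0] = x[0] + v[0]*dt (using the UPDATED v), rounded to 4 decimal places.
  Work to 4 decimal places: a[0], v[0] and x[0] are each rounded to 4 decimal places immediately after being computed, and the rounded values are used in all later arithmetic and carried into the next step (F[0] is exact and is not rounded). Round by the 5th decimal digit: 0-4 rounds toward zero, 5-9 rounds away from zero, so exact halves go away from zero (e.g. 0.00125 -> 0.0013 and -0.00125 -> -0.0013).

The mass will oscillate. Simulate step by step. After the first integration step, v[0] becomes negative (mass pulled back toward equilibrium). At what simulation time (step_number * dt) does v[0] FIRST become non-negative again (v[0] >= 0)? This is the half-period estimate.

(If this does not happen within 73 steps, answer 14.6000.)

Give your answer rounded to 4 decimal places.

Step 0: x=[9.9000] v=[0.0000]
Step 1: x=[9.6480] v=[-1.2600]
Step 2: x=[9.1675] v=[-2.4024]
Step 3: x=[8.5034] v=[-3.3206]
Step 4: x=[7.7176] v=[-3.9289]
Step 5: x=[6.8835] v=[-4.1704]
Step 6: x=[6.0790] v=[-4.0227]
Step 7: x=[5.3791] v=[-3.4996]
Step 8: x=[4.8491] v=[-2.6498]
Step 9: x=[4.5386] v=[-1.5527]
Step 10: x=[4.4765] v=[-0.3107]
Step 11: x=[4.6686] v=[0.9603]
First v>=0 after going negative at step 11, time=2.2000

Answer: 2.2000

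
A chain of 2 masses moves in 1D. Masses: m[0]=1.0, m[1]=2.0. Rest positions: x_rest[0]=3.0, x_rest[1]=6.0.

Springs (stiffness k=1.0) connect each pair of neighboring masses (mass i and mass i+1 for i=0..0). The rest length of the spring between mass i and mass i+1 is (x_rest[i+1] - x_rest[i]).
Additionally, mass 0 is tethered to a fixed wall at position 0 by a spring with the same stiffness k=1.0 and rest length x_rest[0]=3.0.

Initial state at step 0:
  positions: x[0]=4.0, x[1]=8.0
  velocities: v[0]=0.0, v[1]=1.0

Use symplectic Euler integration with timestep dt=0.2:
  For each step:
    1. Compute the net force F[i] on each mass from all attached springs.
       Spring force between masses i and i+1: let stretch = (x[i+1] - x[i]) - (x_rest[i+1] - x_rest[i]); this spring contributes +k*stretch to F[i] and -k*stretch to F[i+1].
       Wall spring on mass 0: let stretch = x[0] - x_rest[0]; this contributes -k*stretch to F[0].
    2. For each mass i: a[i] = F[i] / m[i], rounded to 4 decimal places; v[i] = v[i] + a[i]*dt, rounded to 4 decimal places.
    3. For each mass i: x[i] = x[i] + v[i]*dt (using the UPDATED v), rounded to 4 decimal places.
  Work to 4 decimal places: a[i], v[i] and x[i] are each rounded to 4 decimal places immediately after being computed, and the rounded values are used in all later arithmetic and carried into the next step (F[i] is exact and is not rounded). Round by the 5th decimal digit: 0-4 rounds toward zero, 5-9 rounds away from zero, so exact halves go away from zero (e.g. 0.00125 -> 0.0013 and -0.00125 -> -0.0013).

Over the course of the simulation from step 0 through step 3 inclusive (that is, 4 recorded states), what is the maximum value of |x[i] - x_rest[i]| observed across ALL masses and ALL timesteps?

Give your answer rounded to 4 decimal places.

Answer: 2.4662

Derivation:
Step 0: x=[4.0000 8.0000] v=[0.0000 1.0000]
Step 1: x=[4.0000 8.1800] v=[0.0000 0.9000]
Step 2: x=[4.0072 8.3364] v=[0.0360 0.7820]
Step 3: x=[4.0273 8.4662] v=[0.1004 0.6491]
Max displacement = 2.4662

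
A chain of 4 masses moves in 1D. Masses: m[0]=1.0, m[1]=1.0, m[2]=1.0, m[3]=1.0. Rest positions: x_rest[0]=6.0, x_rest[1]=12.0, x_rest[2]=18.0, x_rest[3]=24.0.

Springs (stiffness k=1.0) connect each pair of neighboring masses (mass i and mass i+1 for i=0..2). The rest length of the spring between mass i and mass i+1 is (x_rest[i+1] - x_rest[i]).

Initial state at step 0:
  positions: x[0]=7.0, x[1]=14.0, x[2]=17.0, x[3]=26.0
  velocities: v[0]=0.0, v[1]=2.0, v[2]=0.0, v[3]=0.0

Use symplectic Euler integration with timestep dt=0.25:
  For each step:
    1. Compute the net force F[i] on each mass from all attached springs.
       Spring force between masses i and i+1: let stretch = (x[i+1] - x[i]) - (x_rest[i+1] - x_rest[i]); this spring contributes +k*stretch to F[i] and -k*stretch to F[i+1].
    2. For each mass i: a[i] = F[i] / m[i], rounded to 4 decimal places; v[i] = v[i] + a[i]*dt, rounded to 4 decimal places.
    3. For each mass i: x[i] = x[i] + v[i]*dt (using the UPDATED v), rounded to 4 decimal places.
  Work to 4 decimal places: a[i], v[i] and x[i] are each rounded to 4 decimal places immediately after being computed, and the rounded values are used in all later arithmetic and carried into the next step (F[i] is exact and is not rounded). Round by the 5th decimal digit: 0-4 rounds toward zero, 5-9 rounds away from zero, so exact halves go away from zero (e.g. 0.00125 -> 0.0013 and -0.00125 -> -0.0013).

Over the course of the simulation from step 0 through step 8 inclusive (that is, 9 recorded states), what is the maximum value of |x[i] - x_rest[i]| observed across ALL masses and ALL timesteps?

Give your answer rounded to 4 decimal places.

Answer: 3.8142

Derivation:
Step 0: x=[7.0000 14.0000 17.0000 26.0000] v=[0.0000 2.0000 0.0000 0.0000]
Step 1: x=[7.0625 14.2500 17.3750 25.8125] v=[0.2500 1.0000 1.5000 -0.7500]
Step 2: x=[7.1992 14.2461 18.0820 25.4727] v=[0.5469 -0.0156 2.8281 -1.3594]
Step 3: x=[7.4014 14.0415 19.0112 25.0459] v=[0.8086 -0.8184 3.7168 -1.7071]
Step 4: x=[7.6436 13.7325 20.0070 24.6170] v=[0.9686 -1.2360 3.9831 -1.7158]
Step 5: x=[7.8913 13.4351 20.8988 24.2749] v=[0.9908 -1.1896 3.5670 -1.3683]
Step 6: x=[8.1105 13.2577 21.5351 24.0968] v=[0.8768 -0.7096 2.5451 -0.7123]
Step 7: x=[8.2764 13.2760 21.8142 24.1336] v=[0.6636 0.0730 1.1162 0.1473]
Step 8: x=[8.3798 13.5154 21.7046 24.4005] v=[0.4135 0.9577 -0.4385 1.0675]
Max displacement = 3.8142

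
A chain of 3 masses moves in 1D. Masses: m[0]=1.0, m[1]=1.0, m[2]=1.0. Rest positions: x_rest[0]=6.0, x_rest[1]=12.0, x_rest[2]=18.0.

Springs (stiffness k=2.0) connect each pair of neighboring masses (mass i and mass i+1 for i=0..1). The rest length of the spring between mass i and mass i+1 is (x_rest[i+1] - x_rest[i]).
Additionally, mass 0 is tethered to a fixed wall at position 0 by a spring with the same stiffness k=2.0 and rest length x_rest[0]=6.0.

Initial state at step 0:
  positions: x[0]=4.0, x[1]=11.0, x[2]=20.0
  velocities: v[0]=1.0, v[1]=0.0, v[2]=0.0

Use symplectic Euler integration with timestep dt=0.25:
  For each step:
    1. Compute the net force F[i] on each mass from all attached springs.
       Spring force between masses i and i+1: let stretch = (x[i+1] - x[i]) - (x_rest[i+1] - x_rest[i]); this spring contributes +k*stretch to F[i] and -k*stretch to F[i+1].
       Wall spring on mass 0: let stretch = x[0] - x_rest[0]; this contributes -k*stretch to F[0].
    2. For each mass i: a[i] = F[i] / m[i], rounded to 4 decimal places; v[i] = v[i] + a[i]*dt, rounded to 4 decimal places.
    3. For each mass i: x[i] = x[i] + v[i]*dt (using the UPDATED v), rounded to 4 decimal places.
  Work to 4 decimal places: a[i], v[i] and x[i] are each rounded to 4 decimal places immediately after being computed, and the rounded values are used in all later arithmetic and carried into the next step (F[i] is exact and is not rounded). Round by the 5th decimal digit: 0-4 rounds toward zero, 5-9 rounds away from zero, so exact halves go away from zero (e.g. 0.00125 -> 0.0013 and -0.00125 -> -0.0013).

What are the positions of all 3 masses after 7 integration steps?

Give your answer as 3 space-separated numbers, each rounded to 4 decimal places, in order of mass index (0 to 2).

Answer: 8.2812 13.4690 16.5572

Derivation:
Step 0: x=[4.0000 11.0000 20.0000] v=[1.0000 0.0000 0.0000]
Step 1: x=[4.6250 11.2500 19.6250] v=[2.5000 1.0000 -1.5000]
Step 2: x=[5.5000 11.7188 18.9531] v=[3.5000 1.8750 -2.6875]
Step 3: x=[6.4649 12.3145 18.1269] v=[3.8594 2.3828 -3.3047]
Step 4: x=[7.3529 12.9056 17.3242] v=[3.5518 2.3642 -3.2109]
Step 5: x=[8.0158 13.3549 16.7192] v=[2.6517 1.7972 -2.4202]
Step 6: x=[8.3442 13.5574 16.4436] v=[1.3134 0.8098 -1.1024]
Step 7: x=[8.2812 13.4690 16.5572] v=[-0.2521 -0.3537 0.4545]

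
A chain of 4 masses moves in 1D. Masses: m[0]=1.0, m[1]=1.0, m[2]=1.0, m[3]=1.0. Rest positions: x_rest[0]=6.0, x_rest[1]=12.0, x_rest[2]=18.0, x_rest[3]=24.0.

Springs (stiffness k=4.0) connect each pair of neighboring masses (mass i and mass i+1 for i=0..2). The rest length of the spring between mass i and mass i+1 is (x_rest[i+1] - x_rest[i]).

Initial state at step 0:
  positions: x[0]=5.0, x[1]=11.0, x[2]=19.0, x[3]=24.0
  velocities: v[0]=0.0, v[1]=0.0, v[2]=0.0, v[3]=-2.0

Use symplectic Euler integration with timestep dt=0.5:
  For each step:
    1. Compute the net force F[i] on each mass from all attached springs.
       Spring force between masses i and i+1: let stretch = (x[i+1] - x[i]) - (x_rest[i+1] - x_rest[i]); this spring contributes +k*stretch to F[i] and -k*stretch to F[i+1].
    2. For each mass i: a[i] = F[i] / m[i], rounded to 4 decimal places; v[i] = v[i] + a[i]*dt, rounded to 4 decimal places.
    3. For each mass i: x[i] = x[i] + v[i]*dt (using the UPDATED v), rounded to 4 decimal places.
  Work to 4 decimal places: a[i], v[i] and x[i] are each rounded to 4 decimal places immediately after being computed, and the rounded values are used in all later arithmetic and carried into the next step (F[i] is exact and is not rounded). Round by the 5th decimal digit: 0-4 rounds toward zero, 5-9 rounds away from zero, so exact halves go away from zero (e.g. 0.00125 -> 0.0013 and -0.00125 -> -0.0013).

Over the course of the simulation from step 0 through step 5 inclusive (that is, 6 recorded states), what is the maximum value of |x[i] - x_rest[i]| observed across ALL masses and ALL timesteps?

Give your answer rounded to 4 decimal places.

Step 0: x=[5.0000 11.0000 19.0000 24.0000] v=[0.0000 0.0000 0.0000 -2.0000]
Step 1: x=[5.0000 13.0000 16.0000 24.0000] v=[0.0000 4.0000 -6.0000 0.0000]
Step 2: x=[7.0000 10.0000 18.0000 22.0000] v=[4.0000 -6.0000 4.0000 -4.0000]
Step 3: x=[6.0000 12.0000 16.0000 22.0000] v=[-2.0000 4.0000 -4.0000 0.0000]
Step 4: x=[5.0000 12.0000 16.0000 22.0000] v=[-2.0000 0.0000 0.0000 0.0000]
Step 5: x=[5.0000 9.0000 18.0000 22.0000] v=[0.0000 -6.0000 4.0000 0.0000]
Max displacement = 3.0000

Answer: 3.0000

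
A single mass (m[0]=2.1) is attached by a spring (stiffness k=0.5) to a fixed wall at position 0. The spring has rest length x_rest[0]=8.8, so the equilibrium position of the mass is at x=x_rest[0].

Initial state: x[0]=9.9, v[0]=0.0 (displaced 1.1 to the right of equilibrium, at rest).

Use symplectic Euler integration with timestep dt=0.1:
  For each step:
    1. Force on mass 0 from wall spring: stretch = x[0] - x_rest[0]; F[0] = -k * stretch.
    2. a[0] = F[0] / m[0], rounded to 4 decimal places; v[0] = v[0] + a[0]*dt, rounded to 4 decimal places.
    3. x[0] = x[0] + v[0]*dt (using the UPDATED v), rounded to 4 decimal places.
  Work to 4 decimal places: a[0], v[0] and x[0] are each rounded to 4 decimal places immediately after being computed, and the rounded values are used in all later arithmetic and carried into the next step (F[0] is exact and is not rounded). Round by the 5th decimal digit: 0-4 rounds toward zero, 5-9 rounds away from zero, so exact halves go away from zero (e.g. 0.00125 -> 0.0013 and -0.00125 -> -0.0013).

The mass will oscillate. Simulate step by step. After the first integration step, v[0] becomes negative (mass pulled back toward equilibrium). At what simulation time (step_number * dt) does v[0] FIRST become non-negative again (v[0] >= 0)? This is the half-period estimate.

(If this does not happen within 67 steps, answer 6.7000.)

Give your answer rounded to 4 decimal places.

Step 0: x=[9.9000] v=[0.0000]
Step 1: x=[9.8974] v=[-0.0262]
Step 2: x=[9.8922] v=[-0.0523]
Step 3: x=[9.8844] v=[-0.0783]
Step 4: x=[9.8740] v=[-0.1041]
Step 5: x=[9.8610] v=[-0.1297]
Step 6: x=[9.8455] v=[-0.1550]
Step 7: x=[9.8275] v=[-0.1799]
Step 8: x=[9.8071] v=[-0.2044]
Step 9: x=[9.7843] v=[-0.2284]
Step 10: x=[9.7591] v=[-0.2518]
Step 11: x=[9.7316] v=[-0.2746]
Step 12: x=[9.7019] v=[-0.2968]
Step 13: x=[9.6701] v=[-0.3183]
Step 14: x=[9.6362] v=[-0.3390]
Step 15: x=[9.6003] v=[-0.3589]
Step 16: x=[9.5625] v=[-0.3780]
Step 17: x=[9.5229] v=[-0.3962]
Step 18: x=[9.4816] v=[-0.4134]
Step 19: x=[9.4386] v=[-0.4296]
Step 20: x=[9.3941] v=[-0.4448]
Step 21: x=[9.3482] v=[-0.4590]
Step 22: x=[9.3010] v=[-0.4721]
Step 23: x=[9.2526] v=[-0.4840]
Step 24: x=[9.2031] v=[-0.4948]
Step 25: x=[9.1527] v=[-0.5044]
Step 26: x=[9.1014] v=[-0.5128]
Step 27: x=[9.0494] v=[-0.5200]
Step 28: x=[8.9968] v=[-0.5259]
Step 29: x=[8.9437] v=[-0.5306]
Step 30: x=[8.8903] v=[-0.5340]
Step 31: x=[8.8367] v=[-0.5362]
Step 32: x=[8.7830] v=[-0.5371]
Step 33: x=[8.7293] v=[-0.5367]
Step 34: x=[8.6758] v=[-0.5350]
Step 35: x=[8.6226] v=[-0.5320]
Step 36: x=[8.5698] v=[-0.5278]
Step 37: x=[8.5176] v=[-0.5223]
Step 38: x=[8.4660] v=[-0.5156]
Step 39: x=[8.4152] v=[-0.5077]
Step 40: x=[8.3654] v=[-0.4985]
Step 41: x=[8.3166] v=[-0.4882]
Step 42: x=[8.2689] v=[-0.4767]
Step 43: x=[8.2225] v=[-0.4641]
Step 44: x=[8.1775] v=[-0.4504]
Step 45: x=[8.1339] v=[-0.4356]
Step 46: x=[8.0919] v=[-0.4197]
Step 47: x=[8.0516] v=[-0.4028]
Step 48: x=[8.0131] v=[-0.3850]
Step 49: x=[7.9765] v=[-0.3663]
Step 50: x=[7.9418] v=[-0.3467]
Step 51: x=[7.9092] v=[-0.3263]
Step 52: x=[7.8787] v=[-0.3051]
Step 53: x=[7.8504] v=[-0.2832]
Step 54: x=[7.8243] v=[-0.2606]
Step 55: x=[7.8006] v=[-0.2374]
Step 56: x=[7.7792] v=[-0.2136]
Step 57: x=[7.7603] v=[-0.1893]
Step 58: x=[7.7438] v=[-0.1646]
Step 59: x=[7.7299] v=[-0.1395]
Step 60: x=[7.7185] v=[-0.1140]
Step 61: x=[7.7097] v=[-0.0883]
Step 62: x=[7.7035] v=[-0.0623]
Step 63: x=[7.6999] v=[-0.0362]
Step 64: x=[7.6989] v=[-0.0100]
Step 65: x=[7.7005] v=[0.0162]
First v>=0 after going negative at step 65, time=6.5000

Answer: 6.5000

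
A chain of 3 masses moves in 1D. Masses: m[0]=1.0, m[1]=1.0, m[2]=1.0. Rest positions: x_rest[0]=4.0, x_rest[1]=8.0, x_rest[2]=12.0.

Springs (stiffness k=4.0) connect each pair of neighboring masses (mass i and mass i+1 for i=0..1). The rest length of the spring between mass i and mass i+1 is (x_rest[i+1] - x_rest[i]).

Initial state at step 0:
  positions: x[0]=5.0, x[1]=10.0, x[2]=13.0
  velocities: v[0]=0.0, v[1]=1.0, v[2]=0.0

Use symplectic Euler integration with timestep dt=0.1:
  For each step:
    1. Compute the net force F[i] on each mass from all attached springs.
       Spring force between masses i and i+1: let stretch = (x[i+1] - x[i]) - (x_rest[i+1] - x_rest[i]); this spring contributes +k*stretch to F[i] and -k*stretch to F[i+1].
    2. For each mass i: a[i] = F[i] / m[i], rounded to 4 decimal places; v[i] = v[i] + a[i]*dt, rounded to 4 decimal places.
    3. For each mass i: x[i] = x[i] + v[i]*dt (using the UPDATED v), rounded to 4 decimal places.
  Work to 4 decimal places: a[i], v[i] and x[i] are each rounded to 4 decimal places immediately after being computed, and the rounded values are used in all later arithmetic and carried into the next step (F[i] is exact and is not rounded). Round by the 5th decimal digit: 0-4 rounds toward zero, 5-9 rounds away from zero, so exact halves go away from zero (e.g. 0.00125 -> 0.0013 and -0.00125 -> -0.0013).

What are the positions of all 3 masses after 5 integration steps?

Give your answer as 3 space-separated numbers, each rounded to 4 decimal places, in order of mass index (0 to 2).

Answer: 5.5180 9.4642 13.5180

Derivation:
Step 0: x=[5.0000 10.0000 13.0000] v=[0.0000 1.0000 0.0000]
Step 1: x=[5.0400 10.0200 13.0400] v=[0.4000 0.2000 0.4000]
Step 2: x=[5.1192 9.9616 13.1192] v=[0.7920 -0.5840 0.7920]
Step 3: x=[5.2321 9.8358 13.2321] v=[1.1290 -1.2579 1.1290]
Step 4: x=[5.3692 9.6617 13.3692] v=[1.3705 -1.7409 1.3705]
Step 5: x=[5.5180 9.4642 13.5180] v=[1.4875 -1.9749 1.4875]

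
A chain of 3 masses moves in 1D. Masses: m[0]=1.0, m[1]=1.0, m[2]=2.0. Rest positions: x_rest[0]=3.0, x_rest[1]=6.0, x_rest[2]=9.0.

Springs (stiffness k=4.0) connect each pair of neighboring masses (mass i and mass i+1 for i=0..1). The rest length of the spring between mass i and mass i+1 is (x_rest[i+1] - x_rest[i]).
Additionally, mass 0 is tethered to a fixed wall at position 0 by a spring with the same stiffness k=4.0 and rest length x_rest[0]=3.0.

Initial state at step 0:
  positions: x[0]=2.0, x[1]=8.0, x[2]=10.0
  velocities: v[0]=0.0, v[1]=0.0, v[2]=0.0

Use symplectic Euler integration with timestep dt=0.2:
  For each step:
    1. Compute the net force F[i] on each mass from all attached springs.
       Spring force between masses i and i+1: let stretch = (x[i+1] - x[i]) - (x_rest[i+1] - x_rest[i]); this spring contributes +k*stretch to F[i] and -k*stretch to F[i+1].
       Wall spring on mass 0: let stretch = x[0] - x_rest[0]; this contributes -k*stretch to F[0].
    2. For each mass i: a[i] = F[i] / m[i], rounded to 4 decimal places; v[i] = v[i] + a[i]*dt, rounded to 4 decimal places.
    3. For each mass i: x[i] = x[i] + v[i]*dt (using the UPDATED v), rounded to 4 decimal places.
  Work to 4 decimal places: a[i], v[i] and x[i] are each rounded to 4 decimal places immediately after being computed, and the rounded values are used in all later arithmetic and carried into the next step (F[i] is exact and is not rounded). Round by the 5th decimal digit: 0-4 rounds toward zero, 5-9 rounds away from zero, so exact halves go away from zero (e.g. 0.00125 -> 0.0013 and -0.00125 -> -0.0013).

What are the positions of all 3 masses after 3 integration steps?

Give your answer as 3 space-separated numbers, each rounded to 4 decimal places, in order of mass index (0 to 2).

Step 0: x=[2.0000 8.0000 10.0000] v=[0.0000 0.0000 0.0000]
Step 1: x=[2.6400 7.3600 10.0800] v=[3.2000 -3.2000 0.4000]
Step 2: x=[3.6128 6.4000 10.1824] v=[4.8640 -4.8000 0.5120]
Step 3: x=[4.4535 5.5992 10.2222] v=[4.2035 -4.0038 0.1990]

Answer: 4.4535 5.5992 10.2222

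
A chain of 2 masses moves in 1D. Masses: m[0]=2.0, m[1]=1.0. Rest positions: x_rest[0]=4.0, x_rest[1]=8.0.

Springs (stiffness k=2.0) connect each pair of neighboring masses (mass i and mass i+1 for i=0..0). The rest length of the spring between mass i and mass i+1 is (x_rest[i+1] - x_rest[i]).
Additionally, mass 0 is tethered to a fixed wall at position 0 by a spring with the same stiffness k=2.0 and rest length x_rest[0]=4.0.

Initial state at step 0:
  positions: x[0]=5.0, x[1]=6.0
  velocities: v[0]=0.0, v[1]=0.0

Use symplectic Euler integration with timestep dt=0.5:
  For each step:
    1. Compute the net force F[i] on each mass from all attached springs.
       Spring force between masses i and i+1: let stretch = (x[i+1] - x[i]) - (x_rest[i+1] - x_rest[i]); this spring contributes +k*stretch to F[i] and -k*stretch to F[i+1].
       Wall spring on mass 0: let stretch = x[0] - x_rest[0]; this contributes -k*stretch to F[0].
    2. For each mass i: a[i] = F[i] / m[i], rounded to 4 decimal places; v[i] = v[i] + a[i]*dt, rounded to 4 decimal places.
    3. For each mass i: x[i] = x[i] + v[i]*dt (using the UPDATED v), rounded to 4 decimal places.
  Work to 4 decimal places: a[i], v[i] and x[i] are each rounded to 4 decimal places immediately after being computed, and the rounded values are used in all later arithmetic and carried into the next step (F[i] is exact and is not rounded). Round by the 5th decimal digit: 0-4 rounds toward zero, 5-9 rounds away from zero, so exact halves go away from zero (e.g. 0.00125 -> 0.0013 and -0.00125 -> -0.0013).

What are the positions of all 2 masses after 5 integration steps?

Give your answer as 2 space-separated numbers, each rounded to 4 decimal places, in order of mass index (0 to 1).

Answer: 4.8439 7.1173

Derivation:
Step 0: x=[5.0000 6.0000] v=[0.0000 0.0000]
Step 1: x=[4.0000 7.5000] v=[-2.0000 3.0000]
Step 2: x=[2.8750 9.2500] v=[-2.2500 3.5000]
Step 3: x=[2.6250 9.8125] v=[-0.5000 1.1250]
Step 4: x=[3.5157 8.7813] v=[1.7813 -2.0625]
Step 5: x=[4.8439 7.1173] v=[2.6563 -3.3281]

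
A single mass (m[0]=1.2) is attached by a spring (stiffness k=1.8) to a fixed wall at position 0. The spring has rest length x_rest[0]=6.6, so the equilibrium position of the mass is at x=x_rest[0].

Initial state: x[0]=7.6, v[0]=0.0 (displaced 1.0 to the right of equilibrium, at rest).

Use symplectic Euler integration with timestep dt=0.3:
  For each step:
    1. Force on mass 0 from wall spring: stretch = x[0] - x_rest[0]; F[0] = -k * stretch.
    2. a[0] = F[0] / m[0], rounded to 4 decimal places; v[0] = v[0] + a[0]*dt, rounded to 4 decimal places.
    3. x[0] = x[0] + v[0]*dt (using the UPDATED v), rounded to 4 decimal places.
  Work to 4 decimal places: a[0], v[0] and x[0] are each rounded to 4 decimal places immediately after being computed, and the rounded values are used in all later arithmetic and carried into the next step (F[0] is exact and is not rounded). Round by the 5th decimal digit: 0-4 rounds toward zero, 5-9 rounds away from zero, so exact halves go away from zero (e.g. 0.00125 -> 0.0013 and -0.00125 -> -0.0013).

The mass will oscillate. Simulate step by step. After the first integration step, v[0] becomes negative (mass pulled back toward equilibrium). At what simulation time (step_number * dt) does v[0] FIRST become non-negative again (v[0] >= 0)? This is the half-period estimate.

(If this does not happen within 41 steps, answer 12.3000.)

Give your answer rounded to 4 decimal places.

Answer: 2.7000

Derivation:
Step 0: x=[7.6000] v=[0.0000]
Step 1: x=[7.4650] v=[-0.4500]
Step 2: x=[7.2132] v=[-0.8393]
Step 3: x=[6.8786] v=[-1.1152]
Step 4: x=[6.5064] v=[-1.2406]
Step 5: x=[6.1469] v=[-1.1985]
Step 6: x=[5.8485] v=[-0.9946]
Step 7: x=[5.6516] v=[-0.6564]
Step 8: x=[5.5827] v=[-0.2296]
Step 9: x=[5.6512] v=[0.2282]
First v>=0 after going negative at step 9, time=2.7000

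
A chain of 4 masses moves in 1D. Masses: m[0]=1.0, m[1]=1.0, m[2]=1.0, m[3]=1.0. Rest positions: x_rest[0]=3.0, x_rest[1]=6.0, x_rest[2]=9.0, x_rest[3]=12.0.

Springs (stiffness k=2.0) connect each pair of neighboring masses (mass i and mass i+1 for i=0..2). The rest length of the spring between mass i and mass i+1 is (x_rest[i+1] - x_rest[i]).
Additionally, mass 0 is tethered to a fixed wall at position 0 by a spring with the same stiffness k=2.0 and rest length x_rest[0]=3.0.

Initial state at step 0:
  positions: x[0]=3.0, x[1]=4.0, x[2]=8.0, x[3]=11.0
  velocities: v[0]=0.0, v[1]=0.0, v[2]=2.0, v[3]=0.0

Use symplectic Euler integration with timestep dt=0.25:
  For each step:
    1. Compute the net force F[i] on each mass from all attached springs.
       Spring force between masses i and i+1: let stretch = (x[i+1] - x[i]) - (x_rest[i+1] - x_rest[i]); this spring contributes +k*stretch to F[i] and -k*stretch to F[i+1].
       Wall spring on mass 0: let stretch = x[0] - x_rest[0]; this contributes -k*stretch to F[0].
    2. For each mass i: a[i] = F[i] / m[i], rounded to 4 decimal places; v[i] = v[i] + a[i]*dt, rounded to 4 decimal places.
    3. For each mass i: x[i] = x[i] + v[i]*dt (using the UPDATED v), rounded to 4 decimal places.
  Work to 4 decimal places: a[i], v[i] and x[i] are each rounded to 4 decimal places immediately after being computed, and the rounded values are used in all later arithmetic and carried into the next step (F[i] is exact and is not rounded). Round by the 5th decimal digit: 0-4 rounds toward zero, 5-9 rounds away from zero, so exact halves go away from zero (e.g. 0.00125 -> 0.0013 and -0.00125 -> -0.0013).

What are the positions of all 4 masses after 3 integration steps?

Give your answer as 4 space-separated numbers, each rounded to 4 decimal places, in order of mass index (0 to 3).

Step 0: x=[3.0000 4.0000 8.0000 11.0000] v=[0.0000 0.0000 2.0000 0.0000]
Step 1: x=[2.7500 4.3750 8.3750 11.0000] v=[-1.0000 1.5000 1.5000 0.0000]
Step 2: x=[2.3594 5.0469 8.5781 11.0469] v=[-1.5625 2.6875 0.8125 0.1875]
Step 3: x=[2.0098 5.8243 8.6484 11.1602] v=[-1.3985 3.1094 0.2813 0.4531]

Answer: 2.0098 5.8243 8.6484 11.1602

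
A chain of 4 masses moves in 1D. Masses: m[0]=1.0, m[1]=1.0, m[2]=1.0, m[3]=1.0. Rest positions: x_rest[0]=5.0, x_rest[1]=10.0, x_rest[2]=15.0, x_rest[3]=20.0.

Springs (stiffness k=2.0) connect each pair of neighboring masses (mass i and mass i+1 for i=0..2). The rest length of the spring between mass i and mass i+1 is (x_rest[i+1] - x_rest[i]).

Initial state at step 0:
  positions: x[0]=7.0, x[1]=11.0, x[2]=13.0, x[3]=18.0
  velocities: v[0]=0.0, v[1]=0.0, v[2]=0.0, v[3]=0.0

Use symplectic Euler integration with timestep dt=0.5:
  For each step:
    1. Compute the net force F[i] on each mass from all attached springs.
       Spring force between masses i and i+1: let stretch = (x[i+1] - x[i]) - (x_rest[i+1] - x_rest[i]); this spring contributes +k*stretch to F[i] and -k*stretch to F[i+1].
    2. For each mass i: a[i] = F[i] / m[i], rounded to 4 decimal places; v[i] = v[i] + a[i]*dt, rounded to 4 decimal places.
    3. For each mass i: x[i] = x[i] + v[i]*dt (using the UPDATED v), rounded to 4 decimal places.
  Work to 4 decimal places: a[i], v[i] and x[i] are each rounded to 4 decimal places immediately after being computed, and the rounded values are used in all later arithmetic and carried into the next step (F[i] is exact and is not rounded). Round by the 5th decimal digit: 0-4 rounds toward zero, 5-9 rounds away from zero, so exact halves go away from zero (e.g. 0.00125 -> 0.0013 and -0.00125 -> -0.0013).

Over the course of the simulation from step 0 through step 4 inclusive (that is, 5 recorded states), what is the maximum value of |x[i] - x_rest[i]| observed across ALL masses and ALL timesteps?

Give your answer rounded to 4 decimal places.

Step 0: x=[7.0000 11.0000 13.0000 18.0000] v=[0.0000 0.0000 0.0000 0.0000]
Step 1: x=[6.5000 10.0000 14.5000 18.0000] v=[-1.0000 -2.0000 3.0000 0.0000]
Step 2: x=[5.2500 9.5000 15.5000 18.7500] v=[-2.5000 -1.0000 2.0000 1.5000]
Step 3: x=[3.6250 9.8750 15.1250 20.3750] v=[-3.2500 0.7500 -0.7500 3.2500]
Step 4: x=[2.6250 9.7500 14.7500 21.8750] v=[-2.0000 -0.2500 -0.7500 3.0000]
Max displacement = 2.3750

Answer: 2.3750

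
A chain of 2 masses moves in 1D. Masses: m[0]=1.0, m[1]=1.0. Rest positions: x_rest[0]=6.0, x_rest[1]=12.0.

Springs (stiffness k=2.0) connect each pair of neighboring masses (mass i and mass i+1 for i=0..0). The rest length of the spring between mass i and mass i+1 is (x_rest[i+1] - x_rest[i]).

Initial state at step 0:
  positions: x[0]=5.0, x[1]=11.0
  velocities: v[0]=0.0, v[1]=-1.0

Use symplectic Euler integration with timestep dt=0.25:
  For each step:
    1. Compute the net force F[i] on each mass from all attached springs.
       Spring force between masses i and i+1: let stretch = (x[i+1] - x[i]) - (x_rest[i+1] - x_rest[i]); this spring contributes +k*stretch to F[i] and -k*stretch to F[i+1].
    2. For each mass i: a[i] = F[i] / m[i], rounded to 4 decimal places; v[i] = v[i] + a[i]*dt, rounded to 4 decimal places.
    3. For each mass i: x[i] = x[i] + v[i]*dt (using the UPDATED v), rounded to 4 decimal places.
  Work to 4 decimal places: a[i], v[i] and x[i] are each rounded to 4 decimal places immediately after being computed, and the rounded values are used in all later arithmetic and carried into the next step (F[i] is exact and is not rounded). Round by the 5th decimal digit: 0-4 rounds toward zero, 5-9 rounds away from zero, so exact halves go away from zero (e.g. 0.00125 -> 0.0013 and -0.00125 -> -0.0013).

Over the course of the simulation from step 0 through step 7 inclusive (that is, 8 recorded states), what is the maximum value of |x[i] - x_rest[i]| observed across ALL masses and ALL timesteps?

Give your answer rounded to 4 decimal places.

Step 0: x=[5.0000 11.0000] v=[0.0000 -1.0000]
Step 1: x=[5.0000 10.7500] v=[0.0000 -1.0000]
Step 2: x=[4.9688 10.5313] v=[-0.1250 -0.8750]
Step 3: x=[4.8829 10.3672] v=[-0.3438 -0.6563]
Step 4: x=[4.7325 10.2676] v=[-0.6017 -0.3985]
Step 5: x=[4.5240 10.2261] v=[-0.8342 -0.1661]
Step 6: x=[4.2782 10.2218] v=[-0.9832 -0.0172]
Step 7: x=[4.0254 10.2246] v=[-1.0114 0.0110]
Max displacement = 1.9746

Answer: 1.9746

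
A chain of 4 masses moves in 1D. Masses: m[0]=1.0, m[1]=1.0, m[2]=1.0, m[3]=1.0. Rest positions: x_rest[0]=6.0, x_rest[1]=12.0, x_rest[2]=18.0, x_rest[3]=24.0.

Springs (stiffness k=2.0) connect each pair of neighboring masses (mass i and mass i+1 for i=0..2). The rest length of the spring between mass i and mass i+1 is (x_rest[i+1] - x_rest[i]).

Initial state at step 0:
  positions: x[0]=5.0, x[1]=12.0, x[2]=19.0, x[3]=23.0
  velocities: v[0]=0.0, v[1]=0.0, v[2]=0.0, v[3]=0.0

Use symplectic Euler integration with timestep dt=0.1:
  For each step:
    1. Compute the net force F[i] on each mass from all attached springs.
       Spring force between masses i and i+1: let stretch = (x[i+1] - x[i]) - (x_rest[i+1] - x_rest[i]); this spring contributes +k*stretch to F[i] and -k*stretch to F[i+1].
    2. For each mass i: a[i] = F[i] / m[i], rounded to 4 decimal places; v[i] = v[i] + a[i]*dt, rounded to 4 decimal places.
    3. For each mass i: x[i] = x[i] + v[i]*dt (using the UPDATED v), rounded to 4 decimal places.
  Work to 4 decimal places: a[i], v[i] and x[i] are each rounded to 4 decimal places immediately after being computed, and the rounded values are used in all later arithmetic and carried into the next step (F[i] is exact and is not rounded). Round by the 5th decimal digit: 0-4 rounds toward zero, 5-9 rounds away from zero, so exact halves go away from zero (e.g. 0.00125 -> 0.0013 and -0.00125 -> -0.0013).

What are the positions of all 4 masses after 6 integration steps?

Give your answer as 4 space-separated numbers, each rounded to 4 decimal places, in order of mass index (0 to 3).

Answer: 5.3914 11.9511 17.9490 23.7084

Derivation:
Step 0: x=[5.0000 12.0000 19.0000 23.0000] v=[0.0000 0.0000 0.0000 0.0000]
Step 1: x=[5.0200 12.0000 18.9400 23.0400] v=[0.2000 0.0000 -0.6000 0.4000]
Step 2: x=[5.0596 11.9992 18.8232 23.1180] v=[0.3960 -0.0080 -1.1680 0.7800]
Step 3: x=[5.1180 11.9961 18.6558 23.2301] v=[0.5839 -0.0311 -1.6738 1.1210]
Step 4: x=[5.1940 11.9886 18.4467 23.3707] v=[0.7595 -0.0748 -2.0909 1.4061]
Step 5: x=[5.2858 11.9744 18.2069 23.5328] v=[0.9184 -0.1421 -2.3977 1.6213]
Step 6: x=[5.3914 11.9511 17.9490 23.7084] v=[1.0561 -0.2333 -2.5790 1.7561]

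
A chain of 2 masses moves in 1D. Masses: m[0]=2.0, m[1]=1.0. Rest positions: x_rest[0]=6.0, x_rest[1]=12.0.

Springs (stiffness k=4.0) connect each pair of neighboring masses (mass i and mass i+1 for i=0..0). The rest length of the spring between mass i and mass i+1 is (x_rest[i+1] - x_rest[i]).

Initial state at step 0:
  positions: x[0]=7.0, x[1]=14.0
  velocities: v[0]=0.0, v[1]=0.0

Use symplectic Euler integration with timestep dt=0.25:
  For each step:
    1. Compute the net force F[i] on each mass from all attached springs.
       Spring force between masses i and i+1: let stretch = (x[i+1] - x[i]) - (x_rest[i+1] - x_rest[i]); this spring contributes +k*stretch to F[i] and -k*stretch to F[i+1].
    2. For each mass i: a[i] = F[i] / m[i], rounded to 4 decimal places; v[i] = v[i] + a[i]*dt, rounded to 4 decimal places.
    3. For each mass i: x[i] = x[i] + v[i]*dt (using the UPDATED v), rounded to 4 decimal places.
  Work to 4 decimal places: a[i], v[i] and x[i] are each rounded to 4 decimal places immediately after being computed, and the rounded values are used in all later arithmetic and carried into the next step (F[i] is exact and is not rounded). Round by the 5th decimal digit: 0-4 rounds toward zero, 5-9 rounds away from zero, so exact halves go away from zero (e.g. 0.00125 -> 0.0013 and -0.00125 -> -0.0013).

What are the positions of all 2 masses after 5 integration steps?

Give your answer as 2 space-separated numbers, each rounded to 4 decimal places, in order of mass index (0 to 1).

Answer: 7.6698 12.6606

Derivation:
Step 0: x=[7.0000 14.0000] v=[0.0000 0.0000]
Step 1: x=[7.1250 13.7500] v=[0.5000 -1.0000]
Step 2: x=[7.3281 13.3438] v=[0.8125 -1.6250]
Step 3: x=[7.5332 12.9336] v=[0.8204 -1.6407]
Step 4: x=[7.6634 12.6733] v=[0.5206 -1.0411]
Step 5: x=[7.6698 12.6606] v=[0.0256 -0.0510]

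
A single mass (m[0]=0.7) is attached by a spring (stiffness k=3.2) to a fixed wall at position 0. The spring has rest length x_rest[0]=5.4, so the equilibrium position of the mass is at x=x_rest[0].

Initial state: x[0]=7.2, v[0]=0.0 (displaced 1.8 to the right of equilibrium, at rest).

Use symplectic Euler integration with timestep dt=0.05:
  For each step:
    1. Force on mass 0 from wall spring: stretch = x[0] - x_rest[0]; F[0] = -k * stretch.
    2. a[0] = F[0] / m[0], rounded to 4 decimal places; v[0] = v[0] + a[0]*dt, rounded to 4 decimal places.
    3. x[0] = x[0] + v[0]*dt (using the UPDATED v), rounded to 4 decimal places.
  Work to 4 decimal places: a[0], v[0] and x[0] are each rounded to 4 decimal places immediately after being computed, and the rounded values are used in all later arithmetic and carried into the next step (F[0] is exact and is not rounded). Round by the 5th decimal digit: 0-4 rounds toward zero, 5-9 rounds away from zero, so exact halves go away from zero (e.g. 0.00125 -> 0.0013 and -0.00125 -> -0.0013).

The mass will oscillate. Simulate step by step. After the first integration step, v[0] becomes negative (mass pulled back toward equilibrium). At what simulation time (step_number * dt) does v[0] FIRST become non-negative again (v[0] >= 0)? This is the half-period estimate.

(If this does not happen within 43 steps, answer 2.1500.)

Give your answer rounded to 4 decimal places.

Step 0: x=[7.2000] v=[0.0000]
Step 1: x=[7.1794] v=[-0.4114]
Step 2: x=[7.1385] v=[-0.8181]
Step 3: x=[7.0777] v=[-1.2155]
Step 4: x=[6.9978] v=[-1.5990]
Step 5: x=[6.8996] v=[-1.9642]
Step 6: x=[6.7843] v=[-2.3070]
Step 7: x=[6.6531] v=[-2.6234]
Step 8: x=[6.5076] v=[-2.9098]
Step 9: x=[6.3495] v=[-3.1630]
Step 10: x=[6.1805] v=[-3.3800]
Step 11: x=[6.0026] v=[-3.5584]
Step 12: x=[5.8178] v=[-3.6961]
Step 13: x=[5.6282] v=[-3.7916]
Step 14: x=[5.4360] v=[-3.8438]
Step 15: x=[5.2434] v=[-3.8520]
Step 16: x=[5.0526] v=[-3.8162]
Step 17: x=[4.8658] v=[-3.7368]
Step 18: x=[4.6851] v=[-3.6147]
Step 19: x=[4.5125] v=[-3.4513]
Step 20: x=[4.3501] v=[-3.2484]
Step 21: x=[4.1997] v=[-3.0084]
Step 22: x=[4.0630] v=[-2.7340]
Step 23: x=[3.9416] v=[-2.4284]
Step 24: x=[3.8368] v=[-2.0951]
Step 25: x=[3.7499] v=[-1.7378]
Step 26: x=[3.6819] v=[-1.3606]
Step 27: x=[3.6335] v=[-0.9679]
Step 28: x=[3.6053] v=[-0.5641]
Step 29: x=[3.5976] v=[-0.1539]
Step 30: x=[3.6105] v=[0.2581]
First v>=0 after going negative at step 30, time=1.5000

Answer: 1.5000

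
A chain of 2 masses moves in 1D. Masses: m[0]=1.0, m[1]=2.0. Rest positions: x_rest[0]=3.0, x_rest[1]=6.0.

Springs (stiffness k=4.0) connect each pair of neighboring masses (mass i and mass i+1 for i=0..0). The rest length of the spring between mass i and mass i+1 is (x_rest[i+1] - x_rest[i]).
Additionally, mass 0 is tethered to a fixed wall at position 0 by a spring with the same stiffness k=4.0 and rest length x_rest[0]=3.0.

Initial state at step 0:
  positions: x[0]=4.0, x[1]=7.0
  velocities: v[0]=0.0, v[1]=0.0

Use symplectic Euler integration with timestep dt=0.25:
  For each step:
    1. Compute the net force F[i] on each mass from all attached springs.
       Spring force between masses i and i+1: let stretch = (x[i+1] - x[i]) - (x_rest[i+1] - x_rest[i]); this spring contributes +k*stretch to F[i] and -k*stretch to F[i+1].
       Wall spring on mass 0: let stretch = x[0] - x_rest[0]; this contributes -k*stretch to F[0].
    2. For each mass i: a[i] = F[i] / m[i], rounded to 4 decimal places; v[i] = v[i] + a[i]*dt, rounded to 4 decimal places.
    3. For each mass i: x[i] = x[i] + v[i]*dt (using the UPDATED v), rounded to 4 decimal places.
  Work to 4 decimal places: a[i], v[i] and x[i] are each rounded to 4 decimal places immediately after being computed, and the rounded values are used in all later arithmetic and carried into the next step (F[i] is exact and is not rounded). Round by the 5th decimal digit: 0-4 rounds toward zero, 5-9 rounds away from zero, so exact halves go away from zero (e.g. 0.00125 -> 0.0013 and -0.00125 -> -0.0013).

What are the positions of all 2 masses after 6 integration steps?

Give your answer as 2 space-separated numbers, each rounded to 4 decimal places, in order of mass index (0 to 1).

Answer: 3.1575 6.0146

Derivation:
Step 0: x=[4.0000 7.0000] v=[0.0000 0.0000]
Step 1: x=[3.7500 7.0000] v=[-1.0000 0.0000]
Step 2: x=[3.3750 6.9688] v=[-1.5000 -0.1250]
Step 3: x=[3.0547 6.8633] v=[-1.2812 -0.4219]
Step 4: x=[2.9229 6.6568] v=[-0.5273 -0.8262]
Step 5: x=[2.9938 6.3585] v=[0.2837 -1.1932]
Step 6: x=[3.1575 6.0146] v=[0.6546 -1.3756]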